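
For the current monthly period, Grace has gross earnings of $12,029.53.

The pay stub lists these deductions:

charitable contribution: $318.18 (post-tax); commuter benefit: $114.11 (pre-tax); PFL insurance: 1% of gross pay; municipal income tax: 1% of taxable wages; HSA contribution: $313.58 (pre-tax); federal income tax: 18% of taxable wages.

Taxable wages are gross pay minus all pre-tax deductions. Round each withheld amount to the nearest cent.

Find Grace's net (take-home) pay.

Commuter benefit: $114.11
HSA contribution: $313.58
Pre-tax total = $114.11 + $313.58 = $427.69
Taxable wages = $12,029.53 − $427.69 = $11,601.84
Municipal income tax: $11,601.84 × 0.01 = $116.02
Federal income tax: $11,601.84 × 0.18 = $2,088.33
PFL insurance: $12,029.53 × 0.01 = $120.30
Charitable contribution: $318.18
Total deductions = $114.11 + $313.58 + $116.02 + $2,088.33 + $120.30 + $318.18 = $3,070.52
Net pay = $12,029.53 − $3,070.52 = $8,959.01

$8,959.01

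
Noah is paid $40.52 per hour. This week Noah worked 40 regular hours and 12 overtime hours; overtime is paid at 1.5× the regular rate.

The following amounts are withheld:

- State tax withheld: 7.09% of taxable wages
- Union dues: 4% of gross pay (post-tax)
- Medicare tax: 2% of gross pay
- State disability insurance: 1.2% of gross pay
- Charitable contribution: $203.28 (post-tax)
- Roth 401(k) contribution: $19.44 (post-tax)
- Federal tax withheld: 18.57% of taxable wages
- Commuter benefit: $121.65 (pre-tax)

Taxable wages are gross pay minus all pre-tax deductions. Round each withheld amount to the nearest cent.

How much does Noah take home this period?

Regular pay: 40 × $40.52 = $1,620.80
Overtime pay: 12 × $40.52 × 1.5 = $729.36
Gross pay = $1,620.80 + $729.36 = $2,350.16
Commuter benefit: $121.65
Taxable wages = $2,350.16 − $121.65 = $2,228.51
State tax withheld: $2,228.51 × 0.0709 = $158.00
Federal tax withheld: $2,228.51 × 0.1857 = $413.83
Medicare tax: $2,350.16 × 0.02 = $47.00
State disability insurance: $2,350.16 × 0.012 = $28.20
Charitable contribution: $203.28
Roth 401(k) contribution: $19.44
Union dues: $2,350.16 × 0.04 = $94.01
Total deductions = $121.65 + $158.00 + $413.83 + $47.00 + $28.20 + $203.28 + $19.44 + $94.01 = $1,085.41
Net pay = $2,350.16 − $1,085.41 = $1,264.75

$1,264.75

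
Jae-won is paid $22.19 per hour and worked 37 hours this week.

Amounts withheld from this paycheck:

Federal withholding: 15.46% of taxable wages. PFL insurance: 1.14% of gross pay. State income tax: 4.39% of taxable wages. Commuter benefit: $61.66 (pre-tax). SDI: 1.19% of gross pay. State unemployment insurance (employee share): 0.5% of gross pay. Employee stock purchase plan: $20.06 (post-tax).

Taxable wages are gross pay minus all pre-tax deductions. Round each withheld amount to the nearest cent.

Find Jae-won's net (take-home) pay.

Gross pay: 37 × $22.19 = $821.03
Commuter benefit: $61.66
Taxable wages = $821.03 − $61.66 = $759.37
State income tax: $759.37 × 0.0439 = $33.34
Federal withholding: $759.37 × 0.1546 = $117.40
PFL insurance: $821.03 × 0.0114 = $9.36
State unemployment insurance (employee share): $821.03 × 0.005 = $4.11
SDI: $821.03 × 0.0119 = $9.77
Employee stock purchase plan: $20.06
Total deductions = $61.66 + $33.34 + $117.40 + $9.36 + $4.11 + $9.77 + $20.06 = $255.70
Net pay = $821.03 − $255.70 = $565.33

$565.33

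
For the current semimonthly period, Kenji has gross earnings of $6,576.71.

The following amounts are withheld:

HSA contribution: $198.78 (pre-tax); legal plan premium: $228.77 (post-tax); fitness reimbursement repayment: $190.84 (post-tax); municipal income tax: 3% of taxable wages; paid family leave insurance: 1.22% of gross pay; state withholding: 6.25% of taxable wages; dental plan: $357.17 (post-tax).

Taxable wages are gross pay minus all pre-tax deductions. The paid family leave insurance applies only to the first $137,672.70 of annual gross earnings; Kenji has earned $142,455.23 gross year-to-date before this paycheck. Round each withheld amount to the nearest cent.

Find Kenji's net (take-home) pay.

HSA contribution: $198.78
Taxable wages = $6,576.71 − $198.78 = $6,377.93
State withholding: $6,377.93 × 0.0625 = $398.62
Municipal income tax: $6,377.93 × 0.03 = $191.34
Paid family leave insurance: annual cap $137,672.70 already reached (YTD $142,455.23), so $0.00
Dental plan: $357.17
Fitness reimbursement repayment: $190.84
Legal plan premium: $228.77
Total deductions = $198.78 + $398.62 + $191.34 + $0.00 + $357.17 + $190.84 + $228.77 = $1,565.52
Net pay = $6,576.71 − $1,565.52 = $5,011.19

$5,011.19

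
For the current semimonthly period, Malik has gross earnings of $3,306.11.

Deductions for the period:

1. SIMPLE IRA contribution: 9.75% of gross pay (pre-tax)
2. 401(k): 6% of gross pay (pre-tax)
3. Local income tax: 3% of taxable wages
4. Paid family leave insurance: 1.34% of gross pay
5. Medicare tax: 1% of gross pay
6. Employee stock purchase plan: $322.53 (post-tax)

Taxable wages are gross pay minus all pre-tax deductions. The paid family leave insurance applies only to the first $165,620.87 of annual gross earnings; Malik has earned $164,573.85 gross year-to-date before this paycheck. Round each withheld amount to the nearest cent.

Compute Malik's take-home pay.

$2,332.21

401(k): $3,306.11 × 0.06 = $198.37
SIMPLE IRA contribution: $3,306.11 × 0.0975 = $322.35
Pre-tax total = $198.37 + $322.35 = $520.72
Taxable wages = $3,306.11 − $520.72 = $2,785.39
Local income tax: $2,785.39 × 0.03 = $83.56
Medicare tax: $3,306.11 × 0.01 = $33.06
Paid family leave insurance: only $165,620.87 − $164,573.85 = $1,047.02 of this check is subject → $1,047.02 × 0.0134 = $14.03
Employee stock purchase plan: $322.53
Total deductions = $198.37 + $322.35 + $83.56 + $33.06 + $14.03 + $322.53 = $973.90
Net pay = $3,306.11 − $973.90 = $2,332.21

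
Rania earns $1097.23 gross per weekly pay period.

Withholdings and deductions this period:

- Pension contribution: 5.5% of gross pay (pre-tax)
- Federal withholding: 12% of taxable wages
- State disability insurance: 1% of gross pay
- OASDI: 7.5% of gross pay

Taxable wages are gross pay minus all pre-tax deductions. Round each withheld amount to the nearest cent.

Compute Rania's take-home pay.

Pension contribution: $1097.23 × 0.055 = $60.35
Taxable wages = $1097.23 − $60.35 = $1036.88
Federal withholding: $1036.88 × 0.12 = $124.43
OASDI: $1097.23 × 0.075 = $82.29
State disability insurance: $1097.23 × 0.01 = $10.97
Total deductions = $60.35 + $124.43 + $82.29 + $10.97 = $278.04
Net pay = $1097.23 − $278.04 = $819.19

$819.19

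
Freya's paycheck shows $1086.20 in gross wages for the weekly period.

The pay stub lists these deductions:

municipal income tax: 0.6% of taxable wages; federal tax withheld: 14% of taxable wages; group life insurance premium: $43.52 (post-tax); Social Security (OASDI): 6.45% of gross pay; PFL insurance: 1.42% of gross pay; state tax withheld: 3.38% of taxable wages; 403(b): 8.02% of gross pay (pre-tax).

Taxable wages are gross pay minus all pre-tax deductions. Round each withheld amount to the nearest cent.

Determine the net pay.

$690.46

403(b): $1086.20 × 0.0802 = $87.11
Taxable wages = $1086.20 − $87.11 = $999.09
Municipal income tax: $999.09 × 0.006 = $5.99
Federal tax withheld: $999.09 × 0.14 = $139.87
State tax withheld: $999.09 × 0.0338 = $33.77
PFL insurance: $1086.20 × 0.0142 = $15.42
Social Security (OASDI): $1086.20 × 0.0645 = $70.06
Group life insurance premium: $43.52
Total deductions = $87.11 + $5.99 + $139.87 + $33.77 + $15.42 + $70.06 + $43.52 = $395.74
Net pay = $1086.20 − $395.74 = $690.46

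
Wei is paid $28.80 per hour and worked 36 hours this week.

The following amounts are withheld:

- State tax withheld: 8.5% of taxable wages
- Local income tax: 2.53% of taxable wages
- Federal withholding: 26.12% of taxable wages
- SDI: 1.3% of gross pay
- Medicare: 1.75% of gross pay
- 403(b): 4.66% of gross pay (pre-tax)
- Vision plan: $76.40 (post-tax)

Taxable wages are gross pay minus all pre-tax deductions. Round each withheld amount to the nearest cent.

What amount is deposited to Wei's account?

$513.25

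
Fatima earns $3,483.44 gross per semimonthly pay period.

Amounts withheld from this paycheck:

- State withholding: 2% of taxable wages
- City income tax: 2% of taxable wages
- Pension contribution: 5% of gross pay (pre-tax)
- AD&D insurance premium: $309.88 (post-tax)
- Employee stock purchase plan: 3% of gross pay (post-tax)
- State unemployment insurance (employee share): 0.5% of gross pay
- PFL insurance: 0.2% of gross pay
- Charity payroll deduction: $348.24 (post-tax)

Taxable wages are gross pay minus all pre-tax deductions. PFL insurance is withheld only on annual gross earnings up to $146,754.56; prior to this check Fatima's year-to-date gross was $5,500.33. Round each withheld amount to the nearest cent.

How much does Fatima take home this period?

$2,389.88

Pension contribution: $3,483.44 × 0.05 = $174.17
Taxable wages = $3,483.44 − $174.17 = $3,309.27
State withholding: $3,309.27 × 0.02 = $66.19
City income tax: $3,309.27 × 0.02 = $66.19
State unemployment insurance (employee share): $3,483.44 × 0.005 = $17.42
PFL insurance: cap not yet reached, full $3,483.44 is subject → $3,483.44 × 0.002 = $6.97
AD&D insurance premium: $309.88
Employee stock purchase plan: $3,483.44 × 0.03 = $104.50
Charity payroll deduction: $348.24
Total deductions = $174.17 + $66.19 + $66.19 + $17.42 + $6.97 + $309.88 + $104.50 + $348.24 = $1,093.56
Net pay = $3,483.44 − $1,093.56 = $2,389.88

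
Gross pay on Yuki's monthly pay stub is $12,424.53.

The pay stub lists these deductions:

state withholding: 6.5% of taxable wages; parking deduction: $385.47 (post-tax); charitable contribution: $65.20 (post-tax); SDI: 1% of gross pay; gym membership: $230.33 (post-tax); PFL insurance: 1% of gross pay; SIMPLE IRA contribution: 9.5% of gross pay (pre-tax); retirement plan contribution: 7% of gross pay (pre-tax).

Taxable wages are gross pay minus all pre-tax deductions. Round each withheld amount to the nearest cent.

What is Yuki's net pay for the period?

$8,770.64

Retirement plan contribution: $12,424.53 × 0.07 = $869.72
SIMPLE IRA contribution: $12,424.53 × 0.095 = $1,180.33
Pre-tax total = $869.72 + $1,180.33 = $2,050.05
Taxable wages = $12,424.53 − $2,050.05 = $10,374.48
State withholding: $10,374.48 × 0.065 = $674.34
PFL insurance: $12,424.53 × 0.01 = $124.25
SDI: $12,424.53 × 0.01 = $124.25
Gym membership: $230.33
Parking deduction: $385.47
Charitable contribution: $65.20
Total deductions = $869.72 + $1,180.33 + $674.34 + $124.25 + $124.25 + $230.33 + $385.47 + $65.20 = $3,653.89
Net pay = $12,424.53 − $3,653.89 = $8,770.64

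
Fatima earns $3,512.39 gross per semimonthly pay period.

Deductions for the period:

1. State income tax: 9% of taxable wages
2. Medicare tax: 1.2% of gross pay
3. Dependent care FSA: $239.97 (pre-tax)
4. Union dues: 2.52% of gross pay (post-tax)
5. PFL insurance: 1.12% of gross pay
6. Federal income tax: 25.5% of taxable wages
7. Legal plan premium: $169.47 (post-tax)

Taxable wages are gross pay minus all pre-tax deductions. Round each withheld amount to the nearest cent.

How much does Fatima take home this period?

Dependent care FSA: $239.97
Taxable wages = $3,512.39 − $239.97 = $3,272.42
State income tax: $3,272.42 × 0.09 = $294.52
Federal income tax: $3,272.42 × 0.255 = $834.47
PFL insurance: $3,512.39 × 0.0112 = $39.34
Medicare tax: $3,512.39 × 0.012 = $42.15
Union dues: $3,512.39 × 0.0252 = $88.51
Legal plan premium: $169.47
Total deductions = $239.97 + $294.52 + $834.47 + $39.34 + $42.15 + $88.51 + $169.47 = $1,708.43
Net pay = $3,512.39 − $1,708.43 = $1,803.96

$1,803.96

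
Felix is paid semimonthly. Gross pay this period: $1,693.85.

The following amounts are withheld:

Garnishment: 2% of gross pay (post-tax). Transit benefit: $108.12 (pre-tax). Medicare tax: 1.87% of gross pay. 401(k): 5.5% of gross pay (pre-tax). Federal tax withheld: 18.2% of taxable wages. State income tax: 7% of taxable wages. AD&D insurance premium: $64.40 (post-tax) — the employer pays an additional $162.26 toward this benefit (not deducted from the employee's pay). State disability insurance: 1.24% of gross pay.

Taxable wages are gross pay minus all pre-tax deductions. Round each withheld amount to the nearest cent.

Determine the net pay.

Transit benefit: $108.12
401(k): $1,693.85 × 0.055 = $93.16
Pre-tax total = $108.12 + $93.16 = $201.28
Taxable wages = $1,693.85 − $201.28 = $1,492.57
State income tax: $1,492.57 × 0.07 = $104.48
Federal tax withheld: $1,492.57 × 0.182 = $271.65
Medicare tax: $1,693.85 × 0.0187 = $31.67
State disability insurance: $1,693.85 × 0.0124 = $21.00
Garnishment: $1,693.85 × 0.02 = $33.88
AD&D insurance premium: $64.40
(Employer's $162.26 toward AD&D insurance premium is not withheld from the employee.)
Total deductions = $108.12 + $93.16 + $104.48 + $271.65 + $31.67 + $21.00 + $33.88 + $64.40 = $728.36
Net pay = $1,693.85 − $728.36 = $965.49

$965.49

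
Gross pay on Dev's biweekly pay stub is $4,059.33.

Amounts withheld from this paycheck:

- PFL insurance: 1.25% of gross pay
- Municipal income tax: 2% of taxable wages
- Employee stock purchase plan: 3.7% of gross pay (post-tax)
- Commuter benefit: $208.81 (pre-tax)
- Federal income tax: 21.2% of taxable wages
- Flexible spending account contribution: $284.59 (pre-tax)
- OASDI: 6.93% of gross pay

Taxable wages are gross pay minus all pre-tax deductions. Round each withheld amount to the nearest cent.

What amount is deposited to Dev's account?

$2,256.38

Commuter benefit: $208.81
Flexible spending account contribution: $284.59
Pre-tax total = $208.81 + $284.59 = $493.40
Taxable wages = $4,059.33 − $493.40 = $3,565.93
Municipal income tax: $3,565.93 × 0.02 = $71.32
Federal income tax: $3,565.93 × 0.212 = $755.98
PFL insurance: $4,059.33 × 0.0125 = $50.74
OASDI: $4,059.33 × 0.0693 = $281.31
Employee stock purchase plan: $4,059.33 × 0.037 = $150.20
Total deductions = $208.81 + $284.59 + $71.32 + $755.98 + $50.74 + $281.31 + $150.20 = $1,802.95
Net pay = $4,059.33 − $1,802.95 = $2,256.38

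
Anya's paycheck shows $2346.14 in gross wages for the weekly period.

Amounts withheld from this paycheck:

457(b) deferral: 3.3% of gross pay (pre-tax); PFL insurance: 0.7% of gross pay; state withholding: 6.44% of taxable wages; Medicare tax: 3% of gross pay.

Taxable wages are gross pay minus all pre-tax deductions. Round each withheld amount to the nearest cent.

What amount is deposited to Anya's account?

$2035.81

457(b) deferral: $2346.14 × 0.033 = $77.42
Taxable wages = $2346.14 − $77.42 = $2268.72
State withholding: $2268.72 × 0.0644 = $146.11
Medicare tax: $2346.14 × 0.03 = $70.38
PFL insurance: $2346.14 × 0.007 = $16.42
Total deductions = $77.42 + $146.11 + $70.38 + $16.42 = $310.33
Net pay = $2346.14 − $310.33 = $2035.81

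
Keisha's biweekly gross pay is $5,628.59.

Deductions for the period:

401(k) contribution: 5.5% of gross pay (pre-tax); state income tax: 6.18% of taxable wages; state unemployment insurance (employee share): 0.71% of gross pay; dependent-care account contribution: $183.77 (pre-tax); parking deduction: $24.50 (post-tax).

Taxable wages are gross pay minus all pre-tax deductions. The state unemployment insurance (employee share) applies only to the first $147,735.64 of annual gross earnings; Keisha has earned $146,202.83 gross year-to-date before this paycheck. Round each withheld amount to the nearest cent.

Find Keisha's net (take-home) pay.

$4,782.51

401(k) contribution: $5,628.59 × 0.055 = $309.57
Dependent-care account contribution: $183.77
Pre-tax total = $309.57 + $183.77 = $493.34
Taxable wages = $5,628.59 − $493.34 = $5,135.25
State income tax: $5,135.25 × 0.0618 = $317.36
State unemployment insurance (employee share): only $147,735.64 − $146,202.83 = $1,532.81 of this check is subject → $1,532.81 × 0.0071 = $10.88
Parking deduction: $24.50
Total deductions = $309.57 + $183.77 + $317.36 + $10.88 + $24.50 = $846.08
Net pay = $5,628.59 − $846.08 = $4,782.51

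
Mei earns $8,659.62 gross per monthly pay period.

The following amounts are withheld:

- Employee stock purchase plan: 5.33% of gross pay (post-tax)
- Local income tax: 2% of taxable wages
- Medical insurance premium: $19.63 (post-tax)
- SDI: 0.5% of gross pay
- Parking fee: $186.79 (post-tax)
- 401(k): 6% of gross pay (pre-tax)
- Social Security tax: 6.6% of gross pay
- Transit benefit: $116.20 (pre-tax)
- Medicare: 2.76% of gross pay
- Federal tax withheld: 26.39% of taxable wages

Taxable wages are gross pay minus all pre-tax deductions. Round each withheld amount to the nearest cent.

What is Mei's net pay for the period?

$4,224.05

Transit benefit: $116.20
401(k): $8,659.62 × 0.06 = $519.58
Pre-tax total = $116.20 + $519.58 = $635.78
Taxable wages = $8,659.62 − $635.78 = $8,023.84
Federal tax withheld: $8,023.84 × 0.2639 = $2,117.49
Local income tax: $8,023.84 × 0.02 = $160.48
Medicare: $8,659.62 × 0.0276 = $239.01
SDI: $8,659.62 × 0.005 = $43.30
Social Security tax: $8,659.62 × 0.066 = $571.53
Medical insurance premium: $19.63
Parking fee: $186.79
Employee stock purchase plan: $8,659.62 × 0.0533 = $461.56
Total deductions = $116.20 + $519.58 + $2,117.49 + $160.48 + $239.01 + $43.30 + $571.53 + $19.63 + $186.79 + $461.56 = $4,435.57
Net pay = $8,659.62 − $4,435.57 = $4,224.05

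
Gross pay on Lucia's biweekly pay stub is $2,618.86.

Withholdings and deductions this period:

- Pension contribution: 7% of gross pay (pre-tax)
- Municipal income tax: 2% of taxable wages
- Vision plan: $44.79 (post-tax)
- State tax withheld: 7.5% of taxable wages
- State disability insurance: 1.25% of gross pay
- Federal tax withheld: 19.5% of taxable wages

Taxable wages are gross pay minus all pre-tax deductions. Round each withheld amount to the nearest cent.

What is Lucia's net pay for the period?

$1,651.70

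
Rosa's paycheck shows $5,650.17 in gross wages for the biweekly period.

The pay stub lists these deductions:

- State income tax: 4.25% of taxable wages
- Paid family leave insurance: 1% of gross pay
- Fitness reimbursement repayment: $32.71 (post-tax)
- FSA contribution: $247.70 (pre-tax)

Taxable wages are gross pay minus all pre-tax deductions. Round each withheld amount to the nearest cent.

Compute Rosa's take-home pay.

FSA contribution: $247.70
Taxable wages = $5,650.17 − $247.70 = $5,402.47
State income tax: $5,402.47 × 0.0425 = $229.60
Paid family leave insurance: $5,650.17 × 0.01 = $56.50
Fitness reimbursement repayment: $32.71
Total deductions = $247.70 + $229.60 + $56.50 + $32.71 = $566.51
Net pay = $5,650.17 − $566.51 = $5,083.66

$5,083.66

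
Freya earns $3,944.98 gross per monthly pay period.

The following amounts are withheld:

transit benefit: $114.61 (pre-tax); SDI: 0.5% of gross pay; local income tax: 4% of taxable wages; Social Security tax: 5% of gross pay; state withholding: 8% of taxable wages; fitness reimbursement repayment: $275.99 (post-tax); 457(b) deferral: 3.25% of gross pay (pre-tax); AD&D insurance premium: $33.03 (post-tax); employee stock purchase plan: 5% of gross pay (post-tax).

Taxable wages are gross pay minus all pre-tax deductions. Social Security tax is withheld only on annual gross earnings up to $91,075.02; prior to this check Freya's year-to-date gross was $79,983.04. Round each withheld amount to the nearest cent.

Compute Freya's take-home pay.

$2,534.66

457(b) deferral: $3,944.98 × 0.0325 = $128.21
Transit benefit: $114.61
Pre-tax total = $128.21 + $114.61 = $242.82
Taxable wages = $3,944.98 − $242.82 = $3,702.16
State withholding: $3,702.16 × 0.08 = $296.17
Local income tax: $3,702.16 × 0.04 = $148.09
Social Security tax: cap not yet reached, full $3,944.98 is subject → $3,944.98 × 0.05 = $197.25
SDI: $3,944.98 × 0.005 = $19.72
AD&D insurance premium: $33.03
Fitness reimbursement repayment: $275.99
Employee stock purchase plan: $3,944.98 × 0.05 = $197.25
Total deductions = $128.21 + $114.61 + $296.17 + $148.09 + $197.25 + $19.72 + $33.03 + $275.99 + $197.25 = $1,410.32
Net pay = $3,944.98 − $1,410.32 = $2,534.66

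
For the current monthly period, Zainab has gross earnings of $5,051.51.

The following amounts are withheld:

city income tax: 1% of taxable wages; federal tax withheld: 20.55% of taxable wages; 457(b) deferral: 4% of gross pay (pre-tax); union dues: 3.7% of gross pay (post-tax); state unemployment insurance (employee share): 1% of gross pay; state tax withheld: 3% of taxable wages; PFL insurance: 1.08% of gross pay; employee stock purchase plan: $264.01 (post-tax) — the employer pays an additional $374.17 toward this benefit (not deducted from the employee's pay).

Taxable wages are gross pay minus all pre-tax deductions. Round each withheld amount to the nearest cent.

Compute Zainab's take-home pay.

457(b) deferral: $5,051.51 × 0.04 = $202.06
Taxable wages = $5,051.51 − $202.06 = $4,849.45
State tax withheld: $4,849.45 × 0.03 = $145.48
City income tax: $4,849.45 × 0.01 = $48.49
Federal tax withheld: $4,849.45 × 0.2055 = $996.56
State unemployment insurance (employee share): $5,051.51 × 0.01 = $50.52
PFL insurance: $5,051.51 × 0.0108 = $54.56
Union dues: $5,051.51 × 0.037 = $186.91
Employee stock purchase plan: $264.01
(Employer's $374.17 toward employee stock purchase plan is not withheld from the employee.)
Total deductions = $202.06 + $145.48 + $48.49 + $996.56 + $50.52 + $54.56 + $186.91 + $264.01 = $1,948.59
Net pay = $5,051.51 − $1,948.59 = $3,102.92

$3,102.92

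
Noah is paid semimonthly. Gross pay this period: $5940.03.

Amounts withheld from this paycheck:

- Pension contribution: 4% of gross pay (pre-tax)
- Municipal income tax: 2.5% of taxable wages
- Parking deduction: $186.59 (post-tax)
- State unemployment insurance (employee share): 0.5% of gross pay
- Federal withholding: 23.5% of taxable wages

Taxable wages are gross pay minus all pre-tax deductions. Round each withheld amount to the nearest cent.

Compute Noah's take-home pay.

$4003.51

Pension contribution: $5940.03 × 0.04 = $237.60
Taxable wages = $5940.03 − $237.60 = $5702.43
Federal withholding: $5702.43 × 0.235 = $1340.07
Municipal income tax: $5702.43 × 0.025 = $142.56
State unemployment insurance (employee share): $5940.03 × 0.005 = $29.70
Parking deduction: $186.59
Total deductions = $237.60 + $1340.07 + $142.56 + $29.70 + $186.59 = $1936.52
Net pay = $5940.03 − $1936.52 = $4003.51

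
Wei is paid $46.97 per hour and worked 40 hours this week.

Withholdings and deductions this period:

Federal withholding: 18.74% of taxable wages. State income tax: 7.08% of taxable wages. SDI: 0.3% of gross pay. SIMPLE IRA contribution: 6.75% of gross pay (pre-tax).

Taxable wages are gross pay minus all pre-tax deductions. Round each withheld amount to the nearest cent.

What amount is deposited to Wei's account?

Gross pay: 40 × $46.97 = $1,878.80
SIMPLE IRA contribution: $1,878.80 × 0.0675 = $126.82
Taxable wages = $1,878.80 − $126.82 = $1,751.98
State income tax: $1,751.98 × 0.0708 = $124.04
Federal withholding: $1,751.98 × 0.1874 = $328.32
SDI: $1,878.80 × 0.003 = $5.64
Total deductions = $126.82 + $124.04 + $328.32 + $5.64 = $584.82
Net pay = $1,878.80 − $584.82 = $1,293.98

$1,293.98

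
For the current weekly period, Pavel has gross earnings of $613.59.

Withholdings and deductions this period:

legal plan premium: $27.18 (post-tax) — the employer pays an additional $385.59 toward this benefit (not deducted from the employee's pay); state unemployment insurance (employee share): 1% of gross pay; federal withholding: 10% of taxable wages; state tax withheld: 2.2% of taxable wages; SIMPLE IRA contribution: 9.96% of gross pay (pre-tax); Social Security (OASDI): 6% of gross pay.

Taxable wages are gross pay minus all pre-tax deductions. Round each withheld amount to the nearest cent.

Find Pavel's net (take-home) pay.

$414.94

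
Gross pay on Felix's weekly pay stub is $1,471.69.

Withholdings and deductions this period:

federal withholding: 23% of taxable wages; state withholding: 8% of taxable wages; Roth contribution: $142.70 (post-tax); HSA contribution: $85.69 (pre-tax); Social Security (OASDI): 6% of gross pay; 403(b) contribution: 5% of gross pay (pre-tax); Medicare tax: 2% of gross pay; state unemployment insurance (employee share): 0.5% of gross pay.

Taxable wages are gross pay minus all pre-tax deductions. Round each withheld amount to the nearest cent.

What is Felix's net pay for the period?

HSA contribution: $85.69
403(b) contribution: $1,471.69 × 0.05 = $73.58
Pre-tax total = $85.69 + $73.58 = $159.27
Taxable wages = $1,471.69 − $159.27 = $1,312.42
Federal withholding: $1,312.42 × 0.23 = $301.86
State withholding: $1,312.42 × 0.08 = $104.99
Social Security (OASDI): $1,471.69 × 0.06 = $88.30
State unemployment insurance (employee share): $1,471.69 × 0.005 = $7.36
Medicare tax: $1,471.69 × 0.02 = $29.43
Roth contribution: $142.70
Total deductions = $85.69 + $73.58 + $301.86 + $104.99 + $88.30 + $7.36 + $29.43 + $142.70 = $833.91
Net pay = $1,471.69 − $833.91 = $637.78

$637.78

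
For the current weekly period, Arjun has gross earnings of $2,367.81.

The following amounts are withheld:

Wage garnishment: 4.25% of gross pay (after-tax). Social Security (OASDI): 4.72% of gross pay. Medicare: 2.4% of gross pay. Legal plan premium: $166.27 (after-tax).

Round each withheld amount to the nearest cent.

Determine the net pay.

$1,932.32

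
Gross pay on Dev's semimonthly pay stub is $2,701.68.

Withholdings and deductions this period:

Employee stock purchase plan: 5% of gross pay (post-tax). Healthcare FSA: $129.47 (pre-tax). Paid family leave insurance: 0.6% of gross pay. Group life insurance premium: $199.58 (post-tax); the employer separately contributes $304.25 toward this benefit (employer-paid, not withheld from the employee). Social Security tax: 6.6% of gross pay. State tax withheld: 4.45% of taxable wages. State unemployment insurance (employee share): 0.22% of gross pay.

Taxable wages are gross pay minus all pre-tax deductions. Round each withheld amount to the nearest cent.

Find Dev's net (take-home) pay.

Healthcare FSA: $129.47
Taxable wages = $2,701.68 − $129.47 = $2,572.21
State tax withheld: $2,572.21 × 0.0445 = $114.46
Social Security tax: $2,701.68 × 0.066 = $178.31
State unemployment insurance (employee share): $2,701.68 × 0.0022 = $5.94
Paid family leave insurance: $2,701.68 × 0.006 = $16.21
Employee stock purchase plan: $2,701.68 × 0.05 = $135.08
Group life insurance premium: $199.58
(Employer's $304.25 toward group life insurance premium is not withheld from the employee.)
Total deductions = $129.47 + $114.46 + $178.31 + $5.94 + $16.21 + $135.08 + $199.58 = $779.05
Net pay = $2,701.68 − $779.05 = $1,922.63

$1,922.63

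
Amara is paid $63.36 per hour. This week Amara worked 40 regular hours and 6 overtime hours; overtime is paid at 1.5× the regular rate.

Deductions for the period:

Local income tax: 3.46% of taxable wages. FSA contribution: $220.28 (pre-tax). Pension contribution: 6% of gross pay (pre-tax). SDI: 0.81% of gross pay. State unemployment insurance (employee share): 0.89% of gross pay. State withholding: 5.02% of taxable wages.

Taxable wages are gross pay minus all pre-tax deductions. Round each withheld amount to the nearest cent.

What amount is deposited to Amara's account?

$2,416.51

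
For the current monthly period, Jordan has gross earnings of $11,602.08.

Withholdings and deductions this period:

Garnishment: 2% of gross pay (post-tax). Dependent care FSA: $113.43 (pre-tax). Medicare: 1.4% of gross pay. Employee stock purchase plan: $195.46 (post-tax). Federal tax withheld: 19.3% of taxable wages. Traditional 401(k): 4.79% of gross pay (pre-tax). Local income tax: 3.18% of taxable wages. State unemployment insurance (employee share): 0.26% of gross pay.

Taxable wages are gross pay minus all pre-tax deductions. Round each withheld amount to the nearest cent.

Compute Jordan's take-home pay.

$7,855.09

Dependent care FSA: $113.43
Traditional 401(k): $11,602.08 × 0.0479 = $555.74
Pre-tax total = $113.43 + $555.74 = $669.17
Taxable wages = $11,602.08 − $669.17 = $10,932.91
Local income tax: $10,932.91 × 0.0318 = $347.67
Federal tax withheld: $10,932.91 × 0.193 = $2,110.05
State unemployment insurance (employee share): $11,602.08 × 0.0026 = $30.17
Medicare: $11,602.08 × 0.014 = $162.43
Employee stock purchase plan: $195.46
Garnishment: $11,602.08 × 0.02 = $232.04
Total deductions = $113.43 + $555.74 + $347.67 + $2,110.05 + $30.17 + $162.43 + $195.46 + $232.04 = $3,746.99
Net pay = $11,602.08 − $3,746.99 = $7,855.09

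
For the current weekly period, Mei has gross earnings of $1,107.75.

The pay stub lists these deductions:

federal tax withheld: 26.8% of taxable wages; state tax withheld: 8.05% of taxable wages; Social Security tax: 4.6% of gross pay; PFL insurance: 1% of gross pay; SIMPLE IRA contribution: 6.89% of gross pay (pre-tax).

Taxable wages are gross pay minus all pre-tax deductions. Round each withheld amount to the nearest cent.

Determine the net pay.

SIMPLE IRA contribution: $1,107.75 × 0.0689 = $76.32
Taxable wages = $1,107.75 − $76.32 = $1,031.43
Federal tax withheld: $1,031.43 × 0.268 = $276.42
State tax withheld: $1,031.43 × 0.0805 = $83.03
Social Security tax: $1,107.75 × 0.046 = $50.96
PFL insurance: $1,107.75 × 0.01 = $11.08
Total deductions = $76.32 + $276.42 + $83.03 + $50.96 + $11.08 = $497.81
Net pay = $1,107.75 − $497.81 = $609.94

$609.94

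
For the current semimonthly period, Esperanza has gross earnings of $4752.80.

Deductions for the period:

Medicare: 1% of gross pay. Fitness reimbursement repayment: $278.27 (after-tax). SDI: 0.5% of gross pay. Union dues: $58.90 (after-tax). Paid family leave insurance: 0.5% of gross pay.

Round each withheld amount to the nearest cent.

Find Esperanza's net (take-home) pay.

$4320.58

Paid family leave insurance: $4752.80 × 0.005 = $23.76
SDI: $4752.80 × 0.005 = $23.76
Medicare: $4752.80 × 0.01 = $47.53
Union dues: $58.90
Fitness reimbursement repayment: $278.27
Total deductions = $23.76 + $23.76 + $47.53 + $58.90 + $278.27 = $432.22
Net pay = $4752.80 − $432.22 = $4320.58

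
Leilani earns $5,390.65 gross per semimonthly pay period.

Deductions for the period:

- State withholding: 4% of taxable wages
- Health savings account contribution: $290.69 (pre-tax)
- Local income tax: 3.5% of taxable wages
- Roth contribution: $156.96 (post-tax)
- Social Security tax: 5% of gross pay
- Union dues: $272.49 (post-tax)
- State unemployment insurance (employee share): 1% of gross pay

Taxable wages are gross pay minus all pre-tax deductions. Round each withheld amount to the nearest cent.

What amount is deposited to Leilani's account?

Health savings account contribution: $290.69
Taxable wages = $5,390.65 − $290.69 = $5,099.96
Local income tax: $5,099.96 × 0.035 = $178.50
State withholding: $5,099.96 × 0.04 = $204.00
Social Security tax: $5,390.65 × 0.05 = $269.53
State unemployment insurance (employee share): $5,390.65 × 0.01 = $53.91
Union dues: $272.49
Roth contribution: $156.96
Total deductions = $290.69 + $178.50 + $204.00 + $269.53 + $53.91 + $272.49 + $156.96 = $1,426.08
Net pay = $5,390.65 − $1,426.08 = $3,964.57

$3,964.57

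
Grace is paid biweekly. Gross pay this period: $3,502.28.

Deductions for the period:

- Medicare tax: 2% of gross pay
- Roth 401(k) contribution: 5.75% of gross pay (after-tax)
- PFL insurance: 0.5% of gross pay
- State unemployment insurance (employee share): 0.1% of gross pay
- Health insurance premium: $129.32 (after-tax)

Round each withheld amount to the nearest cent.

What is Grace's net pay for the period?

$3,080.52

PFL insurance: $3,502.28 × 0.005 = $17.51
State unemployment insurance (employee share): $3,502.28 × 0.001 = $3.50
Medicare tax: $3,502.28 × 0.02 = $70.05
Roth 401(k) contribution: $3,502.28 × 0.0575 = $201.38
Health insurance premium: $129.32
Total deductions = $17.51 + $3.50 + $70.05 + $201.38 + $129.32 = $421.76
Net pay = $3,502.28 − $421.76 = $3,080.52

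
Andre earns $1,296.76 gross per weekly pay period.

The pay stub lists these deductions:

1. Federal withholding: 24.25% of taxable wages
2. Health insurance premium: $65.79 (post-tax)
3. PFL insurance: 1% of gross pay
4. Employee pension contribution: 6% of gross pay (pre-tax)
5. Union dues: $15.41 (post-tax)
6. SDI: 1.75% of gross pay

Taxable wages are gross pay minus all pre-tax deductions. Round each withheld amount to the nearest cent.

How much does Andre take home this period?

Employee pension contribution: $1,296.76 × 0.06 = $77.81
Taxable wages = $1,296.76 − $77.81 = $1,218.95
Federal withholding: $1,218.95 × 0.2425 = $295.60
PFL insurance: $1,296.76 × 0.01 = $12.97
SDI: $1,296.76 × 0.0175 = $22.69
Health insurance premium: $65.79
Union dues: $15.41
Total deductions = $77.81 + $295.60 + $12.97 + $22.69 + $65.79 + $15.41 = $490.27
Net pay = $1,296.76 − $490.27 = $806.49

$806.49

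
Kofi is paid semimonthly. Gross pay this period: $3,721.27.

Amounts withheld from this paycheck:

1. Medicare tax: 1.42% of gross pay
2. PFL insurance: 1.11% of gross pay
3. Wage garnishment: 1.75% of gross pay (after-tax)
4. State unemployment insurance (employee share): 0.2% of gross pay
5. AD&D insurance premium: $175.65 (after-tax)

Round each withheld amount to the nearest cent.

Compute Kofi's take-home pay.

$3,378.91

State unemployment insurance (employee share): $3,721.27 × 0.002 = $7.44
Medicare tax: $3,721.27 × 0.0142 = $52.84
PFL insurance: $3,721.27 × 0.0111 = $41.31
AD&D insurance premium: $175.65
Wage garnishment: $3,721.27 × 0.0175 = $65.12
Total deductions = $7.44 + $52.84 + $41.31 + $175.65 + $65.12 = $342.36
Net pay = $3,721.27 − $342.36 = $3,378.91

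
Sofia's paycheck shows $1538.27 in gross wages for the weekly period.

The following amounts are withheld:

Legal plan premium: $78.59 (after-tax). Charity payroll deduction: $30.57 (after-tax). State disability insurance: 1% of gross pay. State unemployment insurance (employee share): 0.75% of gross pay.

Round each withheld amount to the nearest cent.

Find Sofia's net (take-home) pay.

$1402.19

State disability insurance: $1538.27 × 0.01 = $15.38
State unemployment insurance (employee share): $1538.27 × 0.0075 = $11.54
Charity payroll deduction: $30.57
Legal plan premium: $78.59
Total deductions = $15.38 + $11.54 + $30.57 + $78.59 = $136.08
Net pay = $1538.27 − $136.08 = $1402.19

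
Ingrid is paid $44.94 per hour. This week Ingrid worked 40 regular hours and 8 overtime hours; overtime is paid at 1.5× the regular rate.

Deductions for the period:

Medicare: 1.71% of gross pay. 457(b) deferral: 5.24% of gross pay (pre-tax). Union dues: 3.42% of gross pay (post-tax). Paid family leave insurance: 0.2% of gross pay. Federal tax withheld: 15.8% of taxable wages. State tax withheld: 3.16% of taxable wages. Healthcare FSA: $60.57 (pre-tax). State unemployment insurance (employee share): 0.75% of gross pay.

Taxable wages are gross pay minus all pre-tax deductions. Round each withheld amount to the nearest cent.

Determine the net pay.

Regular pay: 40 × $44.94 = $1797.60
Overtime pay: 8 × $44.94 × 1.5 = $539.28
Gross pay = $1797.60 + $539.28 = $2336.88
457(b) deferral: $2336.88 × 0.0524 = $122.45
Healthcare FSA: $60.57
Pre-tax total = $122.45 + $60.57 = $183.02
Taxable wages = $2336.88 − $183.02 = $2153.86
State tax withheld: $2153.86 × 0.0316 = $68.06
Federal tax withheld: $2153.86 × 0.158 = $340.31
State unemployment insurance (employee share): $2336.88 × 0.0075 = $17.53
Medicare: $2336.88 × 0.0171 = $39.96
Paid family leave insurance: $2336.88 × 0.002 = $4.67
Union dues: $2336.88 × 0.0342 = $79.92
Total deductions = $122.45 + $60.57 + $68.06 + $340.31 + $17.53 + $39.96 + $4.67 + $79.92 = $733.47
Net pay = $2336.88 − $733.47 = $1603.41

$1603.41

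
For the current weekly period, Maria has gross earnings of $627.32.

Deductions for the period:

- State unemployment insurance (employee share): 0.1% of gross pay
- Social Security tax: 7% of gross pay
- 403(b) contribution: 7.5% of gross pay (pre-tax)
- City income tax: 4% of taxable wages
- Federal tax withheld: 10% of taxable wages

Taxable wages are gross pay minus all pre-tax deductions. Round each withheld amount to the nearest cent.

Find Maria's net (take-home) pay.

$454.49

403(b) contribution: $627.32 × 0.075 = $47.05
Taxable wages = $627.32 − $47.05 = $580.27
Federal tax withheld: $580.27 × 0.1 = $58.03
City income tax: $580.27 × 0.04 = $23.21
State unemployment insurance (employee share): $627.32 × 0.001 = $0.63
Social Security tax: $627.32 × 0.07 = $43.91
Total deductions = $47.05 + $58.03 + $23.21 + $0.63 + $43.91 = $172.83
Net pay = $627.32 − $172.83 = $454.49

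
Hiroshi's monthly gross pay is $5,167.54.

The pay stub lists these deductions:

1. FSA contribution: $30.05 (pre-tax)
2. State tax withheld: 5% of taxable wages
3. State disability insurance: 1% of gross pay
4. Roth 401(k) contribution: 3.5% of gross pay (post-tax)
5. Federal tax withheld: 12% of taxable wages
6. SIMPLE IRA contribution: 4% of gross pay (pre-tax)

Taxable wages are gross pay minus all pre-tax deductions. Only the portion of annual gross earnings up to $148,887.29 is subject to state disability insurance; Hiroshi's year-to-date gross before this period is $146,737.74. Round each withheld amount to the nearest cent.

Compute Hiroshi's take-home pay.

$3,890.20

FSA contribution: $30.05
SIMPLE IRA contribution: $5,167.54 × 0.04 = $206.70
Pre-tax total = $30.05 + $206.70 = $236.75
Taxable wages = $5,167.54 − $236.75 = $4,930.79
State tax withheld: $4,930.79 × 0.05 = $246.54
Federal tax withheld: $4,930.79 × 0.12 = $591.69
State disability insurance: only $148,887.29 − $146,737.74 = $2,149.55 of this check is subject → $2,149.55 × 0.01 = $21.50
Roth 401(k) contribution: $5,167.54 × 0.035 = $180.86
Total deductions = $30.05 + $206.70 + $246.54 + $591.69 + $21.50 + $180.86 = $1,277.34
Net pay = $5,167.54 − $1,277.34 = $3,890.20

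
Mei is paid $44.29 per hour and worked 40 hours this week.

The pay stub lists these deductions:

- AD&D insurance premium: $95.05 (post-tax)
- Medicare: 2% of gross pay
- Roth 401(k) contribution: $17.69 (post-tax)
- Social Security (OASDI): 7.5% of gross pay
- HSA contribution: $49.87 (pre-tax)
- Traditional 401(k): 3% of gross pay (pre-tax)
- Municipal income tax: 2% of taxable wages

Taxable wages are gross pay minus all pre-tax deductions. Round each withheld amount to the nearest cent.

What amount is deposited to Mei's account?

$1,354.17

Gross pay: 40 × $44.29 = $1,771.60
HSA contribution: $49.87
Traditional 401(k): $1,771.60 × 0.03 = $53.15
Pre-tax total = $49.87 + $53.15 = $103.02
Taxable wages = $1,771.60 − $103.02 = $1,668.58
Municipal income tax: $1,668.58 × 0.02 = $33.37
Medicare: $1,771.60 × 0.02 = $35.43
Social Security (OASDI): $1,771.60 × 0.075 = $132.87
AD&D insurance premium: $95.05
Roth 401(k) contribution: $17.69
Total deductions = $49.87 + $53.15 + $33.37 + $35.43 + $132.87 + $95.05 + $17.69 = $417.43
Net pay = $1,771.60 − $417.43 = $1,354.17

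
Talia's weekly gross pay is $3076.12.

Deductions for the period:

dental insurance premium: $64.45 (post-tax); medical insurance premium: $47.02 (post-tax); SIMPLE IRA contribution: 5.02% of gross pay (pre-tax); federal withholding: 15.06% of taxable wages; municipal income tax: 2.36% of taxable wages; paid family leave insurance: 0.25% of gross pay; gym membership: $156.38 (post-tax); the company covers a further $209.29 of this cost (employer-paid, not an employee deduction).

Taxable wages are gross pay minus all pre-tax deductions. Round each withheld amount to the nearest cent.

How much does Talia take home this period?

$2137.20

SIMPLE IRA contribution: $3076.12 × 0.0502 = $154.42
Taxable wages = $3076.12 − $154.42 = $2921.70
Federal withholding: $2921.70 × 0.1506 = $440.01
Municipal income tax: $2921.70 × 0.0236 = $68.95
Paid family leave insurance: $3076.12 × 0.0025 = $7.69
Gym membership: $156.38
Medical insurance premium: $47.02
Dental insurance premium: $64.45
(Employer's $209.29 toward gym membership is not withheld from the employee.)
Total deductions = $154.42 + $440.01 + $68.95 + $7.69 + $156.38 + $47.02 + $64.45 = $938.92
Net pay = $3076.12 − $938.92 = $2137.20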